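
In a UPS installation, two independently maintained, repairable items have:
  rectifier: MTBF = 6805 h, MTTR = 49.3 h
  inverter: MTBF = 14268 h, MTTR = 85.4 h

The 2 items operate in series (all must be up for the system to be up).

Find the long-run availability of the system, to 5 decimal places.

0.98690

A(rectifier) = MTBF/(MTBF+MTTR) = 6805/(6805+49.3) = 0.992807
A(inverter) = MTBF/(MTBF+MTTR) = 14268/(14268+85.4) = 0.994050
Series availability: 0.992807 × 0.994050 = 0.98690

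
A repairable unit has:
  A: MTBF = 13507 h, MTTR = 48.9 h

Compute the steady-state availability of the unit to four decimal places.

A(A) = MTBF/(MTBF+MTTR) = 13507/(13507+48.9) = 0.9964

0.9964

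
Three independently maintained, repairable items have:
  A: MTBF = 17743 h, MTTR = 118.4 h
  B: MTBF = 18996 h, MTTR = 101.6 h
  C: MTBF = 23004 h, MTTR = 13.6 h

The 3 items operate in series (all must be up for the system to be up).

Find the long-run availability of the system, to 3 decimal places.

0.988

A(A) = MTBF/(MTBF+MTTR) = 17743/(17743+118.4) = 0.993371
A(B) = MTBF/(MTBF+MTTR) = 18996/(18996+101.6) = 0.994680
A(C) = MTBF/(MTBF+MTTR) = 23004/(23004+13.6) = 0.999409
Series availability: 0.993371 × 0.994680 × 0.999409 = 0.988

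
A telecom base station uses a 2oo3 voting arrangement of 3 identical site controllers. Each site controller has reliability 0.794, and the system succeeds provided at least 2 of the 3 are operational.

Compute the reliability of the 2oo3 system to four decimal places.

0.8902

R = Σ_{i=2}^{3} C(3,i) p^i (1−p)^{3−i} with p = 0.794
C(3,2)·0.794^2·0.206^1 = 0.389609
C(3,3)·0.794^3·0.206^0 = 0.500566
Sum = 0.8902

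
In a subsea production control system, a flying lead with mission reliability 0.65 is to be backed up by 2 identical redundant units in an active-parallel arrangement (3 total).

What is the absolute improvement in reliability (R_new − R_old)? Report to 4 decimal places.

0.3071

R_before = 0.65
R_after = 1 − (1 − 0.65)^3 = 0.9571
ΔR = 0.9571 − 0.65 = 0.3071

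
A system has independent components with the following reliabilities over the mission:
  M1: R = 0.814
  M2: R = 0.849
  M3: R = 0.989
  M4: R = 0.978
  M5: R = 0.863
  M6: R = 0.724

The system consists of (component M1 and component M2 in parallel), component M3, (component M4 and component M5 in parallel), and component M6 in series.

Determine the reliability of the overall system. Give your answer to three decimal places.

Parallel (M1 and M2): 1 − (1 − 0.81400)(1 − 0.84900) = 0.97191
Parallel (M4 and M5): 1 − (1 − 0.97800)(1 − 0.86300) = 0.99699
Series ([0.97191], M3, [0.99699], and M6): 0.97191 × 0.98900 × 0.99699 × 0.72400 = 0.694

0.694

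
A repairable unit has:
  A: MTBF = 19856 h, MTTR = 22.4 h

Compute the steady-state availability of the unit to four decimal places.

A(A) = MTBF/(MTBF+MTTR) = 19856/(19856+22.4) = 0.9989

0.9989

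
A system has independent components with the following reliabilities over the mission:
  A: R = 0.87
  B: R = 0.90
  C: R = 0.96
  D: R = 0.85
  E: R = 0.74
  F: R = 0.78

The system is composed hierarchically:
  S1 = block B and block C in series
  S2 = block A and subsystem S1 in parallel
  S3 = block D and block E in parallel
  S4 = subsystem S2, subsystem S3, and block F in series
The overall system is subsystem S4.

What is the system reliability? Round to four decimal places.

Series (B and C): 0.900000 × 0.960000 = 0.864000
Parallel (A and [0.864000]): 1 − (1 − 0.870000)(1 − 0.864000) = 0.982320
Parallel (D and E): 1 − (1 − 0.850000)(1 − 0.740000) = 0.961000
Series ([0.982320], [0.961000], and F): 0.982320 × 0.961000 × 0.780000 = 0.7363

0.7363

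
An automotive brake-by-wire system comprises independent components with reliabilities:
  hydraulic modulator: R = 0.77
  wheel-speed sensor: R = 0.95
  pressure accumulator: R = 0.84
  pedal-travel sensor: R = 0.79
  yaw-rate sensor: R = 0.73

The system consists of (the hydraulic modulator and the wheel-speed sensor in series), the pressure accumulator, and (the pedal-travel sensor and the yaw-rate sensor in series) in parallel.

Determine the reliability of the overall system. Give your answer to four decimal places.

0.9818

Series (hydraulic modulator and wheel-speed sensor): 0.770000 × 0.950000 = 0.731500
Series (pedal-travel sensor and yaw-rate sensor): 0.790000 × 0.730000 = 0.576700
Parallel ([0.731500], pressure accumulator, and [0.576700]): 1 − (1 − 0.731500)(1 − 0.840000)(1 − 0.576700) = 0.9818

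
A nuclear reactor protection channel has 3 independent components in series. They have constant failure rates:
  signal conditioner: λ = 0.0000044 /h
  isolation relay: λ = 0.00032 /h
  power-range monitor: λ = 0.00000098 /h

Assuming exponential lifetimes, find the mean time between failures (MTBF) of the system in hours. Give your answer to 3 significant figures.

3070

Series of exponential components: λ_sys = Σ λ_i
λ_sys = 0.0000044 + 0.00032 + 0.00000098 = 3.2538e-04 /h
MTBF = 1 / λ_sys = 3070 h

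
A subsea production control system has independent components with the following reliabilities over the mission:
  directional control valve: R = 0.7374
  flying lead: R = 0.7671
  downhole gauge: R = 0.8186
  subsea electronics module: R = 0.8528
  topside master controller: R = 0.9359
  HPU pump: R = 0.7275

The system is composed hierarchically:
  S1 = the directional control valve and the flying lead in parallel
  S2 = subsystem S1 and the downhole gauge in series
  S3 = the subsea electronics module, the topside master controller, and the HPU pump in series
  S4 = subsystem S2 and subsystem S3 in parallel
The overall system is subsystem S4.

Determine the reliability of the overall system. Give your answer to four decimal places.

0.9029

Parallel (directional control valve and flying lead): 1 − (1 − 0.737400)(1 − 0.767100) = 0.938840
Series ([0.938840] and downhole gauge): 0.938840 × 0.818600 = 0.768534
Series (subsea electronics module, topside master controller, and HPU pump): 0.852800 × 0.935900 × 0.727500 = 0.580644
Parallel ([0.768534] and [0.580644]): 1 − (1 − 0.768534)(1 − 0.580644) = 0.9029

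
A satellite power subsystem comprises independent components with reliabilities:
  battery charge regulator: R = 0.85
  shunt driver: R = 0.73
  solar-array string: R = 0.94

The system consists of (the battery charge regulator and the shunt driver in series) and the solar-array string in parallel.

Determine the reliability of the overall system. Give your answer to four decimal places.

Series (battery charge regulator and shunt driver): 0.850000 × 0.730000 = 0.620500
Parallel ([0.620500] and solar-array string): 1 − (1 − 0.620500)(1 − 0.940000) = 0.9772

0.9772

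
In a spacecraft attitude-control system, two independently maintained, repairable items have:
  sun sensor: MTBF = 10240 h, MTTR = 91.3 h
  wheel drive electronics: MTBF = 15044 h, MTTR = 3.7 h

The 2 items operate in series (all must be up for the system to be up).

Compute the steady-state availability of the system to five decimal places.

A(sun sensor) = MTBF/(MTBF+MTTR) = 10240/(10240+91.3) = 0.991163
A(wheel drive electronics) = MTBF/(MTBF+MTTR) = 15044/(15044+3.7) = 0.999754
Series availability: 0.991163 × 0.999754 = 0.99092

0.99092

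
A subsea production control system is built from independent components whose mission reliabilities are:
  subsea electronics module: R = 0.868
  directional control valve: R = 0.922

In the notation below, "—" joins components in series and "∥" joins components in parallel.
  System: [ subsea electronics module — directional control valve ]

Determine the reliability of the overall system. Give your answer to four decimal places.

Series (subsea electronics module and directional control valve): 0.868000 × 0.922000 = 0.8003

0.8003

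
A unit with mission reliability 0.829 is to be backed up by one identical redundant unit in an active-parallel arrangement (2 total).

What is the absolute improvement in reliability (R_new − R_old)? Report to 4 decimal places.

R_before = 0.829
R_after = 1 − (1 − 0.829)^2 = 0.9708
ΔR = 0.9708 − 0.829 = 0.1418

0.1418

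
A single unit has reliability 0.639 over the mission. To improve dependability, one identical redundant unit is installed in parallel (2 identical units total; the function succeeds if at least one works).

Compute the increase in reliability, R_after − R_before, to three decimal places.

R_before = 0.639
R_after = 1 − (1 − 0.639)^2 = 0.870
ΔR = 0.870 − 0.639 = 0.231

0.231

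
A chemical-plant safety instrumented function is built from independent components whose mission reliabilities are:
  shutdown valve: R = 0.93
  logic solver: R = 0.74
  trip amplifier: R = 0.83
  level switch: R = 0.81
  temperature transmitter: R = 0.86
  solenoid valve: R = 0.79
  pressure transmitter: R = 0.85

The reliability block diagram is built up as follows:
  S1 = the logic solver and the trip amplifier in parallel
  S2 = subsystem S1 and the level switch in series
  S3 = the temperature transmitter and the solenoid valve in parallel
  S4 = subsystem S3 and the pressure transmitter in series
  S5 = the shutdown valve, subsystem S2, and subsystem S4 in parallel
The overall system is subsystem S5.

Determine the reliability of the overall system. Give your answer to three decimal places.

Parallel (logic solver and trip amplifier): 1 − (1 − 0.74000)(1 − 0.83000) = 0.95580
Series ([0.95580] and level switch): 0.95580 × 0.81000 = 0.77420
Parallel (temperature transmitter and solenoid valve): 1 − (1 − 0.86000)(1 − 0.79000) = 0.97060
Series ([0.97060] and pressure transmitter): 0.97060 × 0.85000 = 0.82501
Parallel (shutdown valve, [0.77420], and [0.82501]): 1 − (1 − 0.93000)(1 − 0.77420)(1 − 0.82501) = 0.997

0.997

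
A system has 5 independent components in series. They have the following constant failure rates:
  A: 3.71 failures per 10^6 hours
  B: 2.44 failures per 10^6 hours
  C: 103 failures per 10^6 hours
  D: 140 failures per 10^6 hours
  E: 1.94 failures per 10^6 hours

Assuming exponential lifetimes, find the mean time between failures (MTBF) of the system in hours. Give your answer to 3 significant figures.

Series of exponential components: λ_sys = Σ λ_i
λ_sys = 0.00000371 + 0.00000244 + 0.000103 + 0.000140 + 0.00000194 = 2.5109e-04 /h
MTBF = 1 / λ_sys = 3980 h

3980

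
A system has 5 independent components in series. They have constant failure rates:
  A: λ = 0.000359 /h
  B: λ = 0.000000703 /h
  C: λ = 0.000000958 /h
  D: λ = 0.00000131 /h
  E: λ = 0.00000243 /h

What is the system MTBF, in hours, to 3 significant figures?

2740

Series of exponential components: λ_sys = Σ λ_i
λ_sys = 0.000359 + 0.000000703 + 0.000000958 + 0.00000131 + 0.00000243 = 3.6440e-04 /h
MTBF = 1 / λ_sys = 2740 h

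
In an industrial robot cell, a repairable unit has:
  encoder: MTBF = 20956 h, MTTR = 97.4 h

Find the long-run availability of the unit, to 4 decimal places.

0.9954

A(encoder) = MTBF/(MTBF+MTTR) = 20956/(20956+97.4) = 0.9954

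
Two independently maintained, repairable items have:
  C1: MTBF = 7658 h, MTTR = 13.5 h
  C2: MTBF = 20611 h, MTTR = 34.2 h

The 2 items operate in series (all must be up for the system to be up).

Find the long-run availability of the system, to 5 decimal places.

0.99659

A(C1) = MTBF/(MTBF+MTTR) = 7658/(7658+13.5) = 0.998240
A(C2) = MTBF/(MTBF+MTTR) = 20611/(20611+34.2) = 0.998343
Series availability: 0.998240 × 0.998343 = 0.99659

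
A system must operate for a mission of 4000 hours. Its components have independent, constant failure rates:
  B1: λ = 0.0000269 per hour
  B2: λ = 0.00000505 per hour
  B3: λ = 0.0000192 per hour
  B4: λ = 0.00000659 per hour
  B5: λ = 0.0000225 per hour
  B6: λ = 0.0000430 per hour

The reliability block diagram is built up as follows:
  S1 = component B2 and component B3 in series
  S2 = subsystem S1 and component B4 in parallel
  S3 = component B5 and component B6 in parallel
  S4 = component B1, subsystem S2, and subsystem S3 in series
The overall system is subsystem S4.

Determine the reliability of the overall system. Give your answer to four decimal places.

R(B1) = exp(−0.0000269 × 4000) = 0.897987
R(B2) = exp(−0.00000505 × 4000) = 0.980003
R(B3) = exp(−0.0000192 × 4000) = 0.926075
R(B4) = exp(−0.00000659 × 4000) = 0.973984
R(B5) = exp(−0.0000225 × 4000) = 0.913931
R(B6) = exp(−0.0000430 × 4000) = 0.841979
Series (B2 and B3): 0.980003 × 0.926075 = 0.907556
Parallel ([0.907556] and B4): 1 − (1 − 0.907556)(1 − 0.973984) = 0.997595
Parallel (B5 and B6): 1 − (1 − 0.913931)(1 − 0.841979) = 0.986399
Series (B1, [0.997595], and [0.986399]): 0.897987 × 0.997595 × 0.986399 = 0.8836

0.8836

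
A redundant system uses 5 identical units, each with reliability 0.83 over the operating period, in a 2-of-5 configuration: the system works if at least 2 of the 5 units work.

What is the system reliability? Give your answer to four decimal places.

0.9964

R = Σ_{i=2}^{5} C(5,i) p^i (1−p)^{5−i} with p = 0.83
C(5,2)·0.83^2·0.17^3 = 0.033846
C(5,3)·0.83^3·0.17^2 = 0.165246
C(5,4)·0.83^4·0.17^1 = 0.403396
C(5,5)·0.83^5·0.17^0 = 0.393904
Sum = 0.9964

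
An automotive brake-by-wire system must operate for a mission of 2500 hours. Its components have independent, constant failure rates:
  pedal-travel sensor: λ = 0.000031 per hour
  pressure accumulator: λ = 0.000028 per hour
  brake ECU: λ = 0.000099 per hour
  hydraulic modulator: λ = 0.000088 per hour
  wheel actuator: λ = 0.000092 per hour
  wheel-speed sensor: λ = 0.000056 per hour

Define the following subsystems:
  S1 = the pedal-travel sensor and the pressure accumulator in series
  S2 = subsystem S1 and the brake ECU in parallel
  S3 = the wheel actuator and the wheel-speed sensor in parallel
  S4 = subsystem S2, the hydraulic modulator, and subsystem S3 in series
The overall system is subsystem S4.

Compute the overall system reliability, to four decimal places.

0.7575

R(pedal-travel sensor) = exp(−0.000031 × 2500) = 0.925427
R(pressure accumulator) = exp(−0.000028 × 2500) = 0.932394
R(brake ECU) = exp(−0.000099 × 2500) = 0.780750
R(hydraulic modulator) = exp(−0.000088 × 2500) = 0.802519
R(wheel actuator) = exp(−0.000092 × 2500) = 0.794534
R(wheel-speed sensor) = exp(−0.000056 × 2500) = 0.869358
Series (pedal-travel sensor and pressure accumulator): 0.925427 × 0.932394 = 0.862863
Parallel ([0.862863] and brake ECU): 1 − (1 − 0.862863)(1 − 0.780750) = 0.969933
Parallel (wheel actuator and wheel-speed sensor): 1 − (1 − 0.794534)(1 − 0.869358) = 0.973158
Series ([0.969933], hydraulic modulator, and [0.973158]): 0.969933 × 0.802519 × 0.973158 = 0.7575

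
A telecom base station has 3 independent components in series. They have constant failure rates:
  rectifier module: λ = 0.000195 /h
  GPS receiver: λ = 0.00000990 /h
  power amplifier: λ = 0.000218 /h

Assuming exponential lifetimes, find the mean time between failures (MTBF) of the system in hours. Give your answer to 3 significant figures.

Series of exponential components: λ_sys = Σ λ_i
λ_sys = 0.000195 + 0.00000990 + 0.000218 = 4.2290e-04 /h
MTBF = 1 / λ_sys = 2360 h

2360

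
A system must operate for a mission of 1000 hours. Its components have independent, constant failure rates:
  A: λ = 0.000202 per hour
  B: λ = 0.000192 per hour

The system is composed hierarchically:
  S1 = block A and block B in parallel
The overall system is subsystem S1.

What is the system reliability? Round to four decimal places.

0.9680

R(A) = exp(−0.000202 × 1000) = 0.817095
R(B) = exp(−0.000192 × 1000) = 0.825307
Parallel (A and B): 1 − (1 − 0.817095)(1 − 0.825307) = 0.9680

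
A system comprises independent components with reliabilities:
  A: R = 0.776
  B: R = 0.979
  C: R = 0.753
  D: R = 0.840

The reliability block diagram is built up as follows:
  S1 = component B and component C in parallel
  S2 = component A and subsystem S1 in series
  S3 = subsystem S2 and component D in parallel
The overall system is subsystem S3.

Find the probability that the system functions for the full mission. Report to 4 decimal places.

Parallel (B and C): 1 − (1 − 0.979000)(1 − 0.753000) = 0.994813
Series (A and [0.994813]): 0.776000 × 0.994813 = 0.771975
Parallel ([0.771975] and D): 1 − (1 − 0.771975)(1 − 0.840000) = 0.9635

0.9635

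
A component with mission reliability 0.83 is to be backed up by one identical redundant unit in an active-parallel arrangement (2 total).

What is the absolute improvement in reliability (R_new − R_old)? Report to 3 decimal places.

R_before = 0.83
R_after = 1 − (1 − 0.83)^2 = 0.971
ΔR = 0.971 − 0.83 = 0.141

0.141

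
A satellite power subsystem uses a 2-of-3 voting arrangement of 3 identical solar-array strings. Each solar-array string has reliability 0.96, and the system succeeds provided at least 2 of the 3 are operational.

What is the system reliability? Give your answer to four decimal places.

R = Σ_{i=2}^{3} C(3,i) p^i (1−p)^{3−i} with p = 0.96
C(3,2)·0.96^2·0.04^1 = 0.110592
C(3,3)·0.96^3·0.04^0 = 0.884736
Sum = 0.9953

0.9953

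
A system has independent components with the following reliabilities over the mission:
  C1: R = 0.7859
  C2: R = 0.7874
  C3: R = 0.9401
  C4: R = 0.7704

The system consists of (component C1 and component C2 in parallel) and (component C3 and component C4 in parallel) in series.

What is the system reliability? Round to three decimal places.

0.941

Parallel (C1 and C2): 1 − (1 − 0.78590)(1 − 0.78740) = 0.95448
Parallel (C3 and C4): 1 − (1 − 0.94010)(1 − 0.77040) = 0.98625
Series ([0.95448] and [0.98625]): 0.95448 × 0.98625 = 0.941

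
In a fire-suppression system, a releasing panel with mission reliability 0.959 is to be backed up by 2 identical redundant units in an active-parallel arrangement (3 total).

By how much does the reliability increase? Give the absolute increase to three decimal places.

R_before = 0.959
R_after = 1 − (1 − 0.959)^3 = 1.000
ΔR = 1.000 − 0.959 = 0.041

0.041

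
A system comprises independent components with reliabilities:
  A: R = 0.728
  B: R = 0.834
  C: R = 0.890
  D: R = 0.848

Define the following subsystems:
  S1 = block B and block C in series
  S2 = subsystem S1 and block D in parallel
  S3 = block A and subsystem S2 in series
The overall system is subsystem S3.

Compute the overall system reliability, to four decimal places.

Series (B and C): 0.834000 × 0.890000 = 0.742260
Parallel ([0.742260] and D): 1 − (1 − 0.742260)(1 − 0.848000) = 0.960824
Series (A and [0.960824]): 0.728000 × 0.960824 = 0.6995

0.6995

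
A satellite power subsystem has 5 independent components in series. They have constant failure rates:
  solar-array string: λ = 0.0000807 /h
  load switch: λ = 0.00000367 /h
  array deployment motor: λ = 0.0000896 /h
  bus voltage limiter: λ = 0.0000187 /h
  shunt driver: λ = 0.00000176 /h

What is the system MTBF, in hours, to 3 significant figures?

Series of exponential components: λ_sys = Σ λ_i
λ_sys = 0.0000807 + 0.00000367 + 0.0000896 + 0.0000187 + 0.00000176 = 1.9443e-04 /h
MTBF = 1 / λ_sys = 5140 h

5140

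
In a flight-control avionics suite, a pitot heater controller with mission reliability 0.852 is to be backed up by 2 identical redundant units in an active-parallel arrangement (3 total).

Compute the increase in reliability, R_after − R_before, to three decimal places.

0.145

R_before = 0.852
R_after = 1 − (1 − 0.852)^3 = 0.997
ΔR = 0.997 − 0.852 = 0.145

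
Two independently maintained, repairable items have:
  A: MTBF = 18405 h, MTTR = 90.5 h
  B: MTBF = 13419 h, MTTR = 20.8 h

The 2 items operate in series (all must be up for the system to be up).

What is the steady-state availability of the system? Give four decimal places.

0.9936

A(A) = MTBF/(MTBF+MTTR) = 18405/(18405+90.5) = 0.995107
A(B) = MTBF/(MTBF+MTTR) = 13419/(13419+20.8) = 0.998452
Series availability: 0.995107 × 0.998452 = 0.9936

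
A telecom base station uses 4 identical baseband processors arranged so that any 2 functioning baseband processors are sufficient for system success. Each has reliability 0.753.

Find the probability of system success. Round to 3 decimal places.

R = Σ_{i=2}^{4} C(4,i) p^i (1−p)^{4−i} with p = 0.753
C(4,2)·0.753^2·0.247^2 = 0.20756
C(4,3)·0.753^3·0.247^1 = 0.42183
C(4,4)·0.753^4·0.247^0 = 0.32150
Sum = 0.951

0.951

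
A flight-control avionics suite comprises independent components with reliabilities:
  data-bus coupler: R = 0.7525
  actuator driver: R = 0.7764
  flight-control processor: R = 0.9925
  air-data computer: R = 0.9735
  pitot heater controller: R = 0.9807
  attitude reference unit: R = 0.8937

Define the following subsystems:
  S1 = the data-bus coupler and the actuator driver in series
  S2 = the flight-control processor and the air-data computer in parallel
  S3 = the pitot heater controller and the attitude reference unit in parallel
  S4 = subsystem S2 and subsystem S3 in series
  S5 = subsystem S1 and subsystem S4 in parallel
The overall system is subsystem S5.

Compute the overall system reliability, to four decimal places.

0.9991

Series (data-bus coupler and actuator driver): 0.752500 × 0.776400 = 0.584241
Parallel (flight-control processor and air-data computer): 1 − (1 − 0.992500)(1 − 0.973500) = 0.999801
Parallel (pitot heater controller and attitude reference unit): 1 − (1 − 0.980700)(1 − 0.893700) = 0.997948
Series ([0.999801] and [0.997948]): 0.999801 × 0.997948 = 0.997749
Parallel ([0.584241] and [0.997749]): 1 − (1 − 0.584241)(1 − 0.997749) = 0.9991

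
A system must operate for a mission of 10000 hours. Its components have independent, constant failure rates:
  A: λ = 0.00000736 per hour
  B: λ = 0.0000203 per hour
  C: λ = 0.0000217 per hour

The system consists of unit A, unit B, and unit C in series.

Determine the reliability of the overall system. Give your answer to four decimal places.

0.6104

R(A) = exp(−0.00000736 × 10000) = 0.929043
R(B) = exp(−0.0000203 × 10000) = 0.816278
R(C) = exp(−0.0000217 × 10000) = 0.804930
Series (A, B, and C): 0.929043 × 0.816278 × 0.804930 = 0.6104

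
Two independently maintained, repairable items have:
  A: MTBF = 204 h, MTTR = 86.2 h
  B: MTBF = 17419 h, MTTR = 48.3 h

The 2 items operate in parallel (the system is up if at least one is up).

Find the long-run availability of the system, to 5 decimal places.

A(A) = MTBF/(MTBF+MTTR) = 204/(204+86.2) = 0.702963
A(B) = MTBF/(MTBF+MTTR) = 17419/(17419+48.3) = 0.997235
Parallel availability: 1 − (1 − 0.702963)(1 − 0.997235) = 0.99918

0.99918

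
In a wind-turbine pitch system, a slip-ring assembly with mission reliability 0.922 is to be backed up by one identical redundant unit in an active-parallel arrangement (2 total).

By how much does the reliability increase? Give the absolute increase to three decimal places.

0.072

R_before = 0.922
R_after = 1 − (1 − 0.922)^2 = 0.994
ΔR = 0.994 − 0.922 = 0.072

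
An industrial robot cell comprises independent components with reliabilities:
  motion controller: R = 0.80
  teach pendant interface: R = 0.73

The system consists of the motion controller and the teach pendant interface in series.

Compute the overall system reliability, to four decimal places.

0.5840

Series (motion controller and teach pendant interface): 0.800000 × 0.730000 = 0.5840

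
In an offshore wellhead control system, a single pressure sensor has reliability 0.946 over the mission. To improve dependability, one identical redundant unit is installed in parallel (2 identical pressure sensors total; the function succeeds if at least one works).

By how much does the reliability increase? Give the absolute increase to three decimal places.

0.051

R_before = 0.946
R_after = 1 − (1 − 0.946)^2 = 0.997
ΔR = 0.997 − 0.946 = 0.051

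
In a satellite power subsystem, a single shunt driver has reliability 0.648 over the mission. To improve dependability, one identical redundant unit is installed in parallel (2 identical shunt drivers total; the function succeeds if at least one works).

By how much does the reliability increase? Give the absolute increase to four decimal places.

0.2281

R_before = 0.648
R_after = 1 − (1 − 0.648)^2 = 0.8761
ΔR = 0.8761 − 0.648 = 0.2281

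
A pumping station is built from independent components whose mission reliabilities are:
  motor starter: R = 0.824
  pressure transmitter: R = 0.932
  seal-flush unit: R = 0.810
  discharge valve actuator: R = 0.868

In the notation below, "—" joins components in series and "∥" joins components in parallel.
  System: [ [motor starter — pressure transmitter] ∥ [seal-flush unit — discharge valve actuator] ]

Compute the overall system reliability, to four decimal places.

Series (motor starter and pressure transmitter): 0.824000 × 0.932000 = 0.767968
Series (seal-flush unit and discharge valve actuator): 0.810000 × 0.868000 = 0.703080
Parallel ([0.767968] and [0.703080]): 1 − (1 − 0.767968)(1 − 0.703080) = 0.9311

0.9311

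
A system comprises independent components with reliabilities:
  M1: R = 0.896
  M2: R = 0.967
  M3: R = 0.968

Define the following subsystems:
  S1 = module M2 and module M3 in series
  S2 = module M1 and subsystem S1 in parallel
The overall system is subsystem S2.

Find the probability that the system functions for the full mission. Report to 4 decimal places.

0.9933

Series (M2 and M3): 0.967000 × 0.968000 = 0.936056
Parallel (M1 and [0.936056]): 1 − (1 − 0.896000)(1 − 0.936056) = 0.9933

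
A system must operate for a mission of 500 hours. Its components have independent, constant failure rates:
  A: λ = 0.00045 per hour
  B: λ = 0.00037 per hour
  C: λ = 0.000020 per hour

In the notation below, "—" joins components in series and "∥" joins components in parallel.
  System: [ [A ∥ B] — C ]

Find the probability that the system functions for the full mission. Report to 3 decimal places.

R(A) = exp(−0.00045 × 500) = 0.79852
R(B) = exp(−0.00037 × 500) = 0.83110
R(C) = exp(−0.000020 × 500) = 0.99005
Parallel (A and B): 1 − (1 − 0.79852)(1 − 0.83110) = 0.96597
Series ([0.96597] and C): 0.96597 × 0.99005 = 0.956

0.956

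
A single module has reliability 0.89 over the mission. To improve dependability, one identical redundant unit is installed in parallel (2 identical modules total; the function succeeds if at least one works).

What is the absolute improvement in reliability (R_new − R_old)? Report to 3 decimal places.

0.098

R_before = 0.89
R_after = 1 − (1 − 0.89)^2 = 0.988
ΔR = 0.988 − 0.89 = 0.098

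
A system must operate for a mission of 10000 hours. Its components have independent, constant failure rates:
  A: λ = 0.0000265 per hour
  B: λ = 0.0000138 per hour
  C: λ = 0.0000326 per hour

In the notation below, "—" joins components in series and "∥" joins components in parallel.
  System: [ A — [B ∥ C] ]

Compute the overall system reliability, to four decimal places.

R(A) = exp(−0.0000265 × 10000) = 0.767206
R(B) = exp(−0.0000138 × 10000) = 0.871099
R(C) = exp(−0.0000326 × 10000) = 0.721805
Parallel (B and C): 1 − (1 − 0.871099)(1 − 0.721805) = 0.964140
Series (A and [0.964140]): 0.767206 × 0.964140 = 0.7397

0.7397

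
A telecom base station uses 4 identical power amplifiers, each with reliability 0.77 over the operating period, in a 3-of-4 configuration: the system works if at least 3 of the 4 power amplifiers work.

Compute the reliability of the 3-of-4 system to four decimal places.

R = Σ_{i=3}^{4} C(4,i) p^i (1−p)^{4−i} with p = 0.77
C(4,3)·0.77^3·0.23^1 = 0.420010
C(4,4)·0.77^4·0.23^0 = 0.351530
Sum = 0.7715

0.7715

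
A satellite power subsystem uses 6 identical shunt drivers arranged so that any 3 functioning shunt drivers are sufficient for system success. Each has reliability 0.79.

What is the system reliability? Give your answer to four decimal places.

0.9798

R = Σ_{i=3}^{6} C(6,i) p^i (1−p)^{6−i} with p = 0.79
C(6,3)·0.79^3·0.21^3 = 0.091321
C(6,4)·0.79^4·0.21^2 = 0.257655
C(6,5)·0.79^5·0.21^1 = 0.387709
C(6,6)·0.79^6·0.21^0 = 0.243087
Sum = 0.9798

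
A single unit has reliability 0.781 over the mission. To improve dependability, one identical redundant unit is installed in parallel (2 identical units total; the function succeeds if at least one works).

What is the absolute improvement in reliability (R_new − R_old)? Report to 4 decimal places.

0.1710

R_before = 0.781
R_after = 1 − (1 − 0.781)^2 = 0.9520
ΔR = 0.9520 − 0.781 = 0.1710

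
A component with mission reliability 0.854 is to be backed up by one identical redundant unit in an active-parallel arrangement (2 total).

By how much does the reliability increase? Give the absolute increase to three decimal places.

R_before = 0.854
R_after = 1 − (1 − 0.854)^2 = 0.979
ΔR = 0.979 − 0.854 = 0.125

0.125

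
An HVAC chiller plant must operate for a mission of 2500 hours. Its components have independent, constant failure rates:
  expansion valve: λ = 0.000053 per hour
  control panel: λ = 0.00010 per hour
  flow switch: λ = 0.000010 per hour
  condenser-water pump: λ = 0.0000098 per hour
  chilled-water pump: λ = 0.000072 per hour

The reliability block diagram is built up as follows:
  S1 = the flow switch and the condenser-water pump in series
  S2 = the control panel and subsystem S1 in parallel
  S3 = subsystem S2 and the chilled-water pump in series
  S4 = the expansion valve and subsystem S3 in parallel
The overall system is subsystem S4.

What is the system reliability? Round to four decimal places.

0.9785

R(expansion valve) = exp(−0.000053 × 2500) = 0.875903
R(control panel) = exp(−0.00010 × 2500) = 0.778801
R(flow switch) = exp(−0.000010 × 2500) = 0.975310
R(condenser-water pump) = exp(−0.0000098 × 2500) = 0.975798
R(chilled-water pump) = exp(−0.000072 × 2500) = 0.835270
Series (flow switch and condenser-water pump): 0.975310 × 0.975798 = 0.951706
Parallel (control panel and [0.951706]): 1 − (1 − 0.778801)(1 − 0.951706) = 0.989317
Series ([0.989317] and chilled-water pump): 0.989317 × 0.835270 = 0.826347
Parallel (expansion valve and [0.826347]): 1 − (1 − 0.875903)(1 − 0.826347) = 0.9785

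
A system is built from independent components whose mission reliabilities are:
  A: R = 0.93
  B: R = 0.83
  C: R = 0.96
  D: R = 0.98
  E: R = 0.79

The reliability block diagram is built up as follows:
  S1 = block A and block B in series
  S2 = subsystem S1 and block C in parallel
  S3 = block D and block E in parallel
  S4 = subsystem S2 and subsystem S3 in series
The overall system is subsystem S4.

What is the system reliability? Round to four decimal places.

0.9867

Series (A and B): 0.930000 × 0.830000 = 0.771900
Parallel ([0.771900] and C): 1 − (1 − 0.771900)(1 − 0.960000) = 0.990876
Parallel (D and E): 1 − (1 − 0.980000)(1 − 0.790000) = 0.995800
Series ([0.990876] and [0.995800]): 0.990876 × 0.995800 = 0.9867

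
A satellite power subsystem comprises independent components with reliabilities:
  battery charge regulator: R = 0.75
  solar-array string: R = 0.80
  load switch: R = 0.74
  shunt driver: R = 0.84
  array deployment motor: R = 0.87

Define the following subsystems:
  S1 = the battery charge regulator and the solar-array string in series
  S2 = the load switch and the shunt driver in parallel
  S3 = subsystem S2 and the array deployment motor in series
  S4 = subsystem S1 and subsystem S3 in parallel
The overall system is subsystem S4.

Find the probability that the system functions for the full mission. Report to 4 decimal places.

Series (battery charge regulator and solar-array string): 0.750000 × 0.800000 = 0.600000
Parallel (load switch and shunt driver): 1 − (1 − 0.740000)(1 − 0.840000) = 0.958400
Series ([0.958400] and array deployment motor): 0.958400 × 0.870000 = 0.833808
Parallel ([0.600000] and [0.833808]): 1 − (1 − 0.600000)(1 − 0.833808) = 0.9335

0.9335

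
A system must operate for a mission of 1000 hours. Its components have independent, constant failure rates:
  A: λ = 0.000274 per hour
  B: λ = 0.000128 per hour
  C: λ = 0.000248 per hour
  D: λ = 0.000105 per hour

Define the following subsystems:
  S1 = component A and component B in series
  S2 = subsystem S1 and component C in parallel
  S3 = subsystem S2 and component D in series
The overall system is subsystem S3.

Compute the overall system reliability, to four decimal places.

0.8349

R(A) = exp(−0.000274 × 1000) = 0.760332
R(B) = exp(−0.000128 × 1000) = 0.879853
R(C) = exp(−0.000248 × 1000) = 0.780360
R(D) = exp(−0.000105 × 1000) = 0.900325
Series (A and B): 0.760332 × 0.879853 = 0.668980
Parallel ([0.668980] and C): 1 − (1 − 0.668980)(1 − 0.780360) = 0.927295
Series ([0.927295] and D): 0.927295 × 0.900325 = 0.8349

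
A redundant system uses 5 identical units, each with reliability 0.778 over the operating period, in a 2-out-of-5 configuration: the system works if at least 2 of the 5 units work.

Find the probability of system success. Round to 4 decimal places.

R = Σ_{i=2}^{5} C(5,i) p^i (1−p)^{5−i} with p = 0.778
C(5,2)·0.778^2·0.222^3 = 0.066224
C(5,3)·0.778^3·0.222^2 = 0.232084
C(5,4)·0.778^4·0.222^1 = 0.406669
C(5,5)·0.778^5·0.222^0 = 0.285035
Sum = 0.9900

0.9900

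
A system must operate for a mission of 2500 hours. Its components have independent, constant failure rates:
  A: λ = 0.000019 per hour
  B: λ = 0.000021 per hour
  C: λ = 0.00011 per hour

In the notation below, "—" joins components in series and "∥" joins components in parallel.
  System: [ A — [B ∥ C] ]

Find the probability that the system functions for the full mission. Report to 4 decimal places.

0.9419

R(A) = exp(−0.000019 × 2500) = 0.953610
R(B) = exp(−0.000021 × 2500) = 0.948854
R(C) = exp(−0.00011 × 2500) = 0.759572
Parallel (B and C): 1 − (1 − 0.948854)(1 − 0.759572) = 0.987703
Series (A and [0.987703]): 0.953610 × 0.987703 = 0.9419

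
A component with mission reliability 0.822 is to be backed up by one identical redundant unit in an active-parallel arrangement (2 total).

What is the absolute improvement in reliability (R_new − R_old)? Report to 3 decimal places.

R_before = 0.822
R_after = 1 − (1 − 0.822)^2 = 0.968
ΔR = 0.968 − 0.822 = 0.146

0.146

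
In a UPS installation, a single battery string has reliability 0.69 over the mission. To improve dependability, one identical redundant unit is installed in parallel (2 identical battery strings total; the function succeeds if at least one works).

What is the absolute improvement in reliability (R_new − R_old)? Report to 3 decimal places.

0.214

R_before = 0.69
R_after = 1 − (1 − 0.69)^2 = 0.904
ΔR = 0.904 − 0.69 = 0.214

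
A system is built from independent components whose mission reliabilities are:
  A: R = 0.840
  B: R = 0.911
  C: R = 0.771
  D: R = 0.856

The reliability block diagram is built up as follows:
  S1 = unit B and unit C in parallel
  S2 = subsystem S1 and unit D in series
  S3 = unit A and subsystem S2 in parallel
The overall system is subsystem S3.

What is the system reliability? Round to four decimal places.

0.9742

Parallel (B and C): 1 − (1 − 0.911000)(1 − 0.771000) = 0.979619
Series ([0.979619] and D): 0.979619 × 0.856000 = 0.838554
Parallel (A and [0.838554]): 1 − (1 − 0.840000)(1 − 0.838554) = 0.9742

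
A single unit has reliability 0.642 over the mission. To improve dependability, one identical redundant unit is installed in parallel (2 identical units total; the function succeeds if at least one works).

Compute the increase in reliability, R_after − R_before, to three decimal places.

R_before = 0.642
R_after = 1 − (1 − 0.642)^2 = 0.872
ΔR = 0.872 − 0.642 = 0.230

0.230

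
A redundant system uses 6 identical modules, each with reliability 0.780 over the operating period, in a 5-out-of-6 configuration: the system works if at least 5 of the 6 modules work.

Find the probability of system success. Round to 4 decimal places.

R = Σ_{i=5}^{6} C(6,i) p^i (1−p)^{6−i} with p = 0.780
C(6,5)·0.780^5·0.220^1 = 0.381107
C(6,6)·0.780^6·0.220^0 = 0.225200
Sum = 0.6063

0.6063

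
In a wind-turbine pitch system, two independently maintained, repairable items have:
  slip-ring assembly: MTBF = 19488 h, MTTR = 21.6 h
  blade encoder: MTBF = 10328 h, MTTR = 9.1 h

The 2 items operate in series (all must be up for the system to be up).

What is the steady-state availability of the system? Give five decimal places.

0.99801

A(slip-ring assembly) = MTBF/(MTBF+MTTR) = 19488/(19488+21.6) = 0.998893
A(blade encoder) = MTBF/(MTBF+MTTR) = 10328/(10328+9.1) = 0.999120
Series availability: 0.998893 × 0.999120 = 0.99801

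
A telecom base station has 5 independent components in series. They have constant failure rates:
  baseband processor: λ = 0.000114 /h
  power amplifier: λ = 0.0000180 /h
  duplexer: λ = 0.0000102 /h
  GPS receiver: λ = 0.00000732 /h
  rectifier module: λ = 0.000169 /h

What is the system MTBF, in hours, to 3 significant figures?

Series of exponential components: λ_sys = Σ λ_i
λ_sys = 0.000114 + 0.0000180 + 0.0000102 + 0.00000732 + 0.000169 = 3.1852e-04 /h
MTBF = 1 / λ_sys = 3140 h

3140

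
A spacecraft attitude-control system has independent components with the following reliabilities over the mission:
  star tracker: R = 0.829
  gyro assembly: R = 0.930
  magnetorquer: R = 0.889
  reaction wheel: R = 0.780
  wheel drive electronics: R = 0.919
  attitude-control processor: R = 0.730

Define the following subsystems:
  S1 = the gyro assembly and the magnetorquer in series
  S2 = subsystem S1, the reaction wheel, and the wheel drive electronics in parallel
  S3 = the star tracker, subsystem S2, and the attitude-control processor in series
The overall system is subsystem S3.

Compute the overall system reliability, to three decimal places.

0.603

Series (gyro assembly and magnetorquer): 0.93000 × 0.88900 = 0.82677
Parallel ([0.82677], reaction wheel, and wheel drive electronics): 1 − (1 − 0.82677)(1 − 0.78000)(1 − 0.91900) = 0.99691
Series (star tracker, [0.99691], and attitude-control processor): 0.82900 × 0.99691 × 0.73000 = 0.603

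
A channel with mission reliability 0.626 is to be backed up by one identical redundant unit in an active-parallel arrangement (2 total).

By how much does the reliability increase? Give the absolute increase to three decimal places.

0.234

R_before = 0.626
R_after = 1 − (1 − 0.626)^2 = 0.860
ΔR = 0.860 − 0.626 = 0.234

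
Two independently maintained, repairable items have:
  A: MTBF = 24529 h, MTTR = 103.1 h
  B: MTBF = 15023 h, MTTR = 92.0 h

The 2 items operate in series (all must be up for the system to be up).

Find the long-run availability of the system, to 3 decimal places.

A(A) = MTBF/(MTBF+MTTR) = 24529/(24529+103.1) = 0.995814
A(B) = MTBF/(MTBF+MTTR) = 15023/(15023+92.0) = 0.993913
Series availability: 0.995814 × 0.993913 = 0.990

0.990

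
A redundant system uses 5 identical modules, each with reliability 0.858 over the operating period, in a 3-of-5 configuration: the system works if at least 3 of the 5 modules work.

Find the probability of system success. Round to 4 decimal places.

0.9771

R = Σ_{i=3}^{5} C(5,i) p^i (1−p)^{5−i} with p = 0.858
C(5,3)·0.858^3·0.142^2 = 0.127362
C(5,4)·0.858^4·0.142^1 = 0.384776
C(5,5)·0.858^5·0.142^0 = 0.464982
Sum = 0.9771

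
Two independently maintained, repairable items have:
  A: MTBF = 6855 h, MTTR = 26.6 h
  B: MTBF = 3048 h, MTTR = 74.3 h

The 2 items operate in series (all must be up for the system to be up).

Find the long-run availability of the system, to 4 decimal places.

A(A) = MTBF/(MTBF+MTTR) = 6855/(6855+26.6) = 0.996135
A(B) = MTBF/(MTBF+MTTR) = 3048/(3048+74.3) = 0.976203
Series availability: 0.996135 × 0.976203 = 0.9724

0.9724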